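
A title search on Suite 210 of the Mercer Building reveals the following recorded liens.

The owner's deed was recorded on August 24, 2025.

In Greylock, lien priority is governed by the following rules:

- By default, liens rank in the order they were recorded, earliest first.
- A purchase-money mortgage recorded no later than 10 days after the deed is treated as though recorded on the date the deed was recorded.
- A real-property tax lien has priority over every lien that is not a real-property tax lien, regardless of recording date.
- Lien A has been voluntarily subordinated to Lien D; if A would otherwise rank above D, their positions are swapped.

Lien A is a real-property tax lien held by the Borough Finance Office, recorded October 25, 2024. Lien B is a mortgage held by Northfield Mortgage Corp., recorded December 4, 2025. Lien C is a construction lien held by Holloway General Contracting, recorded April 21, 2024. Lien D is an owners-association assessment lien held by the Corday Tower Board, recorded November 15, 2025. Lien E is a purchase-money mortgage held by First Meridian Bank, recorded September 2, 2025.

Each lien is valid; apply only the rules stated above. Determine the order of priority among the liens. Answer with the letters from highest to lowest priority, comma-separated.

Adjusting effective dates: E was recorded within the 10-day window, so its effective date is the deed date August 24, 2025.
A, as a real-property tax lien, has superpriority and ranks first.
Among the remaining liens, by effective date: C (April 21, 2024), E (August 24, 2025), D (November 15, 2025), B (December 4, 2025).
The subordination applies — A was senior to D — so A and D swap.

D, C, E, A, B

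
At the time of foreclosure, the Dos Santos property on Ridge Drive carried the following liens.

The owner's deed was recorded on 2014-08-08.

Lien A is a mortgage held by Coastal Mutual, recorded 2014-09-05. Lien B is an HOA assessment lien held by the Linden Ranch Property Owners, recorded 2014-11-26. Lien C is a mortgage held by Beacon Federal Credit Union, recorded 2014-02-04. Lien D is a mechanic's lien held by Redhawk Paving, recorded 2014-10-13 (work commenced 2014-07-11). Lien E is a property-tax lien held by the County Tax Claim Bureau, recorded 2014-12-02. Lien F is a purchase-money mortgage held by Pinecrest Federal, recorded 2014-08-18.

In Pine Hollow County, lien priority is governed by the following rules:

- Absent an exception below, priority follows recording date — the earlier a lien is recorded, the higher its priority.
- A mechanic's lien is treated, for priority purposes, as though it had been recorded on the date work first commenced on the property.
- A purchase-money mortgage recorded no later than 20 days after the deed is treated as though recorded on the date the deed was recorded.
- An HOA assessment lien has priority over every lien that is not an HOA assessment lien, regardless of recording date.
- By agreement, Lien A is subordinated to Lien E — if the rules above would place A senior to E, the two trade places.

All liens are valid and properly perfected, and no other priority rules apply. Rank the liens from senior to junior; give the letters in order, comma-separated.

Adjusting effective dates: D's effective date is 2014-07-11, when work began; F relates back to the deed date 2014-08-08.
B is an HOA assessment lien and takes priority over every other lien.
Remaining liens by effective date: C (2014-02-04), D (2014-07-11), F (2014-08-08), A (2014-09-05), E (2014-12-02).
A is senior to E before the subordination, so the two trade places.

B, C, D, F, E, A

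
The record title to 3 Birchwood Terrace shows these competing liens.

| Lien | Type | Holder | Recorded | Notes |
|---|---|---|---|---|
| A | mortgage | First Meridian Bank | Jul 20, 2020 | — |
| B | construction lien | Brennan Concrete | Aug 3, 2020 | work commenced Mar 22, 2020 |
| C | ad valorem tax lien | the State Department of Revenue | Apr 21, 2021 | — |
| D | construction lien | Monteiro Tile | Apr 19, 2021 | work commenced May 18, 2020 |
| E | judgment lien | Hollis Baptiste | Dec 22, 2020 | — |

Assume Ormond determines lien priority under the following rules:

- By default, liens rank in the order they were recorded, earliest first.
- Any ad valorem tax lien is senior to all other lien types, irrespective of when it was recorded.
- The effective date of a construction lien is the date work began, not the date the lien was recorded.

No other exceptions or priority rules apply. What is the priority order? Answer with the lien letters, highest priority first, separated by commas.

First, effective dates: B is treated as recorded Mar 22, 2020, the work-commencement date; D is treated as recorded May 18, 2020, the work-commencement date.
C is an ad valorem tax lien, so it outranks all other liens regardless of date.
Remaining liens by effective date: B (Mar 22, 2020), D (May 18, 2020), A (Jul 20, 2020), E (Dec 22, 2020).

C, B, D, A, E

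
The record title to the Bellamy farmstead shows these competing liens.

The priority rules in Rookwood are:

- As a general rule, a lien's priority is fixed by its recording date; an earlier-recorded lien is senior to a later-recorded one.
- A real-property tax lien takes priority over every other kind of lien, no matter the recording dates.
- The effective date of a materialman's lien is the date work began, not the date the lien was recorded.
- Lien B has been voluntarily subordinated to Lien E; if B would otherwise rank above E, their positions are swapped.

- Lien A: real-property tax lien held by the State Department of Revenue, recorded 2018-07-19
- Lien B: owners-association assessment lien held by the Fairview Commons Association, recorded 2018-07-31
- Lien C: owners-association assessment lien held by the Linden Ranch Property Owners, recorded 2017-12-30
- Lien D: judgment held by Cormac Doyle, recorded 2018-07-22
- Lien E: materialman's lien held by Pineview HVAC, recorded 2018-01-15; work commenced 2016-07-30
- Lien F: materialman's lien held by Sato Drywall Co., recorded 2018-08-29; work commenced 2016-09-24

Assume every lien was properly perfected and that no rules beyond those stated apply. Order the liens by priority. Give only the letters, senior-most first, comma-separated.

Effective dates after the stated exceptions: E's effective date is 2016-07-30, when work began; F relates back to 2016-09-24 (work commenced).
A, as a real-property tax lien, has superpriority and ranks first.
The other liens, earliest effective date first: E (2016-07-30), F (2016-09-24), C (2017-12-30), D (2018-07-22), B (2018-07-31).
B already ranks below E; the subordination has no effect.

A, E, F, C, D, B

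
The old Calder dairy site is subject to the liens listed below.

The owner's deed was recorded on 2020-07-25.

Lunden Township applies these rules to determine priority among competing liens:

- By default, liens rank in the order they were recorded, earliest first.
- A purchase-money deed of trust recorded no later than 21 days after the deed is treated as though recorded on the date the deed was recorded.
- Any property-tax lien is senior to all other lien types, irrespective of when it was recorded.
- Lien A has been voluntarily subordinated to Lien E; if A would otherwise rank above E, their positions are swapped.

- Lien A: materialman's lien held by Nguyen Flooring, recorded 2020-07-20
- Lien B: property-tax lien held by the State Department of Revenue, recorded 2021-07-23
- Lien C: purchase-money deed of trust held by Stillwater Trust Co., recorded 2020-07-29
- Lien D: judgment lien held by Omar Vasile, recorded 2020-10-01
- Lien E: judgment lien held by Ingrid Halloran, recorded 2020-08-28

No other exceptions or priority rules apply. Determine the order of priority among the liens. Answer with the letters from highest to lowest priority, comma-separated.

B, E, C, A, D

Effective dates after the stated exceptions: C relates back to the deed date 2020-07-25.
B is a property-tax lien, so it outranks all other liens regardless of date.
Remaining liens by effective date: A (2020-07-20), C (2020-07-25), E (2020-08-28), D (2020-10-01).
A would otherwise be senior to E, so under the subordination agreement A and E exchange positions.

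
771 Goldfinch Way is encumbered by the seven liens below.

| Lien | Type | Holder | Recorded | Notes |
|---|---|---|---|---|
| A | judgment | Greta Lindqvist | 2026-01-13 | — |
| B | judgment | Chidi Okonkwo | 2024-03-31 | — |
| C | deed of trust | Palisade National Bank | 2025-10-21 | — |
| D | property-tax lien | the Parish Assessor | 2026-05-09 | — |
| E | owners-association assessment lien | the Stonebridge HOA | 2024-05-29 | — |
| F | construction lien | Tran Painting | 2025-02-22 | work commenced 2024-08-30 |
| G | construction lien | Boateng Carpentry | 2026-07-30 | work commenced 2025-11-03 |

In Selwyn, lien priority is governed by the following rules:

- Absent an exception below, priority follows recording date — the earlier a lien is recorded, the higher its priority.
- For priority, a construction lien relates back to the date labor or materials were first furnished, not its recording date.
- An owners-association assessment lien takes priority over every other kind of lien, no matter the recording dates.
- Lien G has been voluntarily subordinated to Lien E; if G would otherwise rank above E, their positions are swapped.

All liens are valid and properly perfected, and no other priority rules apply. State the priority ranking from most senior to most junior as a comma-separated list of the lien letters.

E, B, F, C, G, A, D

Adjusting effective dates: F is treated as recorded 2024-08-30, the work-commencement date; G's effective date is 2025-11-03, when work began.
E is an owners-association assessment lien, so it outranks all other liens regardless of date.
Ordering the rest by effective date: B (2024-03-31), F (2024-08-30), C (2025-10-21), G (2025-11-03), A (2026-01-13), D (2026-05-09).
G already ranks below E; the subordination has no effect.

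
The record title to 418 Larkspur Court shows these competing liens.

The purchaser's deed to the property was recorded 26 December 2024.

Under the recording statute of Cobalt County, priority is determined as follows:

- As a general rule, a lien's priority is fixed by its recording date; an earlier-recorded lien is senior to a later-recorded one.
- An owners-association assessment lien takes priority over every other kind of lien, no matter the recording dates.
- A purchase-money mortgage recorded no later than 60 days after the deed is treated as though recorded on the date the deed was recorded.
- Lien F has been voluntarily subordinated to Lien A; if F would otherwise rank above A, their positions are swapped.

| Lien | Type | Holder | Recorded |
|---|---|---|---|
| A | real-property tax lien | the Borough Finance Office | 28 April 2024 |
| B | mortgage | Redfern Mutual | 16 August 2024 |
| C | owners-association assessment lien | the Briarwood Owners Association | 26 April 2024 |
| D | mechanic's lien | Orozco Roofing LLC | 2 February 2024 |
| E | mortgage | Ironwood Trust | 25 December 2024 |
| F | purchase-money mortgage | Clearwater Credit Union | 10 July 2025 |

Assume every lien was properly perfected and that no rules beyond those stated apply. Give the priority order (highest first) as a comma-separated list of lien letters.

Adjusting effective dates: F was recorded 196 days after the deed — beyond 60 days — so no relation-back applies.
C is an owners-association assessment lien and takes priority over every other lien.
Among the remaining liens, by effective date: D (2 February 2024), A (28 April 2024), B (16 August 2024), E (25 December 2024), F (10 July 2025).
Since F is not senior to A, the subordination leaves the order unchanged.

C, D, A, B, E, F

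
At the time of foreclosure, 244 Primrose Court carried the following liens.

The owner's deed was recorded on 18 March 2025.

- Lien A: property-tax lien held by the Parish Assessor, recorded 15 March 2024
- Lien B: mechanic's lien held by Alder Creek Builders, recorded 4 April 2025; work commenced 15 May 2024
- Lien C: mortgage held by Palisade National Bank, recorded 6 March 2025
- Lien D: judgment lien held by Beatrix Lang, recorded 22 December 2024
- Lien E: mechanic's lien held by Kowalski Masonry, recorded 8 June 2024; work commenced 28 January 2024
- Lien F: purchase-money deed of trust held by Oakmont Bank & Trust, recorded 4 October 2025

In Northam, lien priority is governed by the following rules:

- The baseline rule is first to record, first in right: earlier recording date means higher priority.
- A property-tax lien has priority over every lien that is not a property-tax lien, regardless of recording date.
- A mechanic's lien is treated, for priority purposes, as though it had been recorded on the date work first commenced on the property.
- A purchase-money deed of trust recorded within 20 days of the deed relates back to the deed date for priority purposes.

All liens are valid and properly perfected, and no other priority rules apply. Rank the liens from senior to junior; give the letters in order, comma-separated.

A, E, B, D, C, F

First, effective dates: B relates back to 15 May 2024 (work commenced); E relates back to 28 January 2024 (work commenced); F missed the 20-day window (200 days after the deed), so its recording date stands.
A, as a property-tax lien, has superpriority and ranks first.
The other liens, earliest effective date first: E (28 January 2024), B (15 May 2024), D (22 December 2024), C (6 March 2025), F (4 October 2025).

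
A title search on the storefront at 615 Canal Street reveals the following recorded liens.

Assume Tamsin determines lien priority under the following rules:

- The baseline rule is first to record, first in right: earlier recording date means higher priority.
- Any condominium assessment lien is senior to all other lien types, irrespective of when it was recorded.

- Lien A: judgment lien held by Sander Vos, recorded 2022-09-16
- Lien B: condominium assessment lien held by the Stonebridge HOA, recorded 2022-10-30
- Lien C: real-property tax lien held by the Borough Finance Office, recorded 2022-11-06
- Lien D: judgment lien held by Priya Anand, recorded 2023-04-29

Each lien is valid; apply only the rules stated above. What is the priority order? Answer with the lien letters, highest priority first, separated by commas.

B, A, C, D

B, as a condominium assessment lien, has superpriority and ranks first.
Remaining liens by effective date: A (2022-09-16), C (2022-11-06), D (2023-04-29).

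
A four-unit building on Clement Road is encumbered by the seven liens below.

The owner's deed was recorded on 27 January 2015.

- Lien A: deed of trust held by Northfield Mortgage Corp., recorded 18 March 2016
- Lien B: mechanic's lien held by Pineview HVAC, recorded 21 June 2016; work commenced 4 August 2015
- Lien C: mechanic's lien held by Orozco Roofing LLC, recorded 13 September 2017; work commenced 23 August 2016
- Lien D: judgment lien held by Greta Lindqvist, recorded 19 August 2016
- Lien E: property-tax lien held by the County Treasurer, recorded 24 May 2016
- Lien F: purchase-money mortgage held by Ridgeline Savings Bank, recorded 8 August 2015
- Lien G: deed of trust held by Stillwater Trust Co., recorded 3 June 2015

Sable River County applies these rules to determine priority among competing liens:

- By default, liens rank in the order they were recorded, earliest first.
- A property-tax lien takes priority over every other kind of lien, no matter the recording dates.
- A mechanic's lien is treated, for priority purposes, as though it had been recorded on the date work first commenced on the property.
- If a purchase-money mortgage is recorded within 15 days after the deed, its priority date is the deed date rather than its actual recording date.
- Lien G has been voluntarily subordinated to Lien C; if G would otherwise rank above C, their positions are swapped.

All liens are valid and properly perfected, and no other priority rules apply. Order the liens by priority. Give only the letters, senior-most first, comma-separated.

First, effective dates: B's effective date is 4 August 2015, when work began; C relates back to 23 August 2016 (work commenced); F was recorded 193 days after the deed — beyond 15 days — so no relation-back applies.
E, as a property-tax lien, has superpriority and ranks first.
Ordering the rest by effective date: G (3 June 2015), B (4 August 2015), F (8 August 2015), A (18 March 2016), D (19 August 2016), C (23 August 2016).
G would otherwise be senior to C, so under the subordination agreement G and C exchange positions.

E, C, B, F, A, D, G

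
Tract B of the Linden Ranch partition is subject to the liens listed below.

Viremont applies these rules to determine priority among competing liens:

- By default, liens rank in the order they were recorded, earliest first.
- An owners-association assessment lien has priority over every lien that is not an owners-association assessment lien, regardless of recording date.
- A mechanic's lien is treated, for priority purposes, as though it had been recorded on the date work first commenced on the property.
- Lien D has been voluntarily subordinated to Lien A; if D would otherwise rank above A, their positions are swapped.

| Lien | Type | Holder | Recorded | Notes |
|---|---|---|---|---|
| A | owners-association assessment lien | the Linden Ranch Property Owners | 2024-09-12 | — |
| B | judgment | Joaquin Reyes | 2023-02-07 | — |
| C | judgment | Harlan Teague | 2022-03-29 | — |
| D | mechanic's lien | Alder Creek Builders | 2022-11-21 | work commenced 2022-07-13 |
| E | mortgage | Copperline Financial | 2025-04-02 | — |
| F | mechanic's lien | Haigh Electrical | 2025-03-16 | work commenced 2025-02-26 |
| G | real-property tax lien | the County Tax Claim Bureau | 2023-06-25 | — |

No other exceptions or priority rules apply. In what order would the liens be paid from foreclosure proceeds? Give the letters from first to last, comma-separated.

Effective dates after the stated exceptions: D relates back to 2022-07-13 (work commenced); F relates back to 2025-02-26 (work commenced).
A is an owners-association assessment lien and takes priority over every other lien.
Ordering the rest by effective date: C (2022-03-29), D (2022-07-13), B (2023-02-07), G (2023-06-25), F (2025-02-26), E (2025-04-02).
D already ranks below A; the subordination has no effect.

A, C, D, B, G, F, E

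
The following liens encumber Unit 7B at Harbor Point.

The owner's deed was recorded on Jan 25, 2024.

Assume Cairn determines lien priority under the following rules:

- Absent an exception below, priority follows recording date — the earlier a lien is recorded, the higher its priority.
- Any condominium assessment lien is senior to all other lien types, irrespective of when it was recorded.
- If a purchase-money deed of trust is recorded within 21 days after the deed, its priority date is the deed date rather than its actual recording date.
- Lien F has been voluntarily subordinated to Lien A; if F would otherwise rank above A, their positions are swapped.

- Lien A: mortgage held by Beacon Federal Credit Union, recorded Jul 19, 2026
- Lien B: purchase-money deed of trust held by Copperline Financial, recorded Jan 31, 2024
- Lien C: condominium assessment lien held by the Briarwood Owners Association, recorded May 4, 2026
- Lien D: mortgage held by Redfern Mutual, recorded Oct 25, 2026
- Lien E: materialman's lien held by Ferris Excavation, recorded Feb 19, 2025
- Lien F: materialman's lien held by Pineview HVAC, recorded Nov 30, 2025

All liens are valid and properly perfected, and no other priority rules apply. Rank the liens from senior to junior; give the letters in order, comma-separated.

First, effective dates: B was recorded within the 21-day window, so its effective date is the deed date Jan 25, 2024.
C is a condominium assessment lien, so it outranks all other liens regardless of date.
Among the remaining liens, by effective date: B (Jan 25, 2024), E (Feb 19, 2025), F (Nov 30, 2025), A (Jul 19, 2026), D (Oct 25, 2026).
F is senior to A before the subordination, so the two trade places.

C, B, E, A, F, D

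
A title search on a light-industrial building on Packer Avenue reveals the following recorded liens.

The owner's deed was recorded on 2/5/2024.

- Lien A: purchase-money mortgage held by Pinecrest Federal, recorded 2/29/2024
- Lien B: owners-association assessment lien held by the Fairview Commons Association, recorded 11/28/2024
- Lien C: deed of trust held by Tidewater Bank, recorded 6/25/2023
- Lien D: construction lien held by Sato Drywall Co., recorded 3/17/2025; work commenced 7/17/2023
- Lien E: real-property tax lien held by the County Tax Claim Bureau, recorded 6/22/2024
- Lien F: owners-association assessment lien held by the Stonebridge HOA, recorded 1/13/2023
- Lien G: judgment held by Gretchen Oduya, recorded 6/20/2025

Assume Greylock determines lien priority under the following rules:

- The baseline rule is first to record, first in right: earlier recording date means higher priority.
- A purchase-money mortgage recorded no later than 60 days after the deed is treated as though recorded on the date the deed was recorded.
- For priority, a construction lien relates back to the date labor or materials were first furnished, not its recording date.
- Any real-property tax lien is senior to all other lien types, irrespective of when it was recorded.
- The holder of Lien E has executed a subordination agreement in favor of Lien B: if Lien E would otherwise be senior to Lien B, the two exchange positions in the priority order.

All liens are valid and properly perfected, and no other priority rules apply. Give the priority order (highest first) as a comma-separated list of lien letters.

B, F, C, D, A, E, G

First, effective dates: A was recorded within the 60-day window, so its effective date is the deed date 2/5/2024; D relates back to 7/17/2023 (work commenced).
E, as a real-property tax lien, has superpriority and ranks first.
The other liens, earliest effective date first: F (1/13/2023), C (6/25/2023), D (7/17/2023), A (2/5/2024), B (11/28/2024), G (6/20/2025).
E would otherwise be senior to B, so under the subordination agreement E and B exchange positions.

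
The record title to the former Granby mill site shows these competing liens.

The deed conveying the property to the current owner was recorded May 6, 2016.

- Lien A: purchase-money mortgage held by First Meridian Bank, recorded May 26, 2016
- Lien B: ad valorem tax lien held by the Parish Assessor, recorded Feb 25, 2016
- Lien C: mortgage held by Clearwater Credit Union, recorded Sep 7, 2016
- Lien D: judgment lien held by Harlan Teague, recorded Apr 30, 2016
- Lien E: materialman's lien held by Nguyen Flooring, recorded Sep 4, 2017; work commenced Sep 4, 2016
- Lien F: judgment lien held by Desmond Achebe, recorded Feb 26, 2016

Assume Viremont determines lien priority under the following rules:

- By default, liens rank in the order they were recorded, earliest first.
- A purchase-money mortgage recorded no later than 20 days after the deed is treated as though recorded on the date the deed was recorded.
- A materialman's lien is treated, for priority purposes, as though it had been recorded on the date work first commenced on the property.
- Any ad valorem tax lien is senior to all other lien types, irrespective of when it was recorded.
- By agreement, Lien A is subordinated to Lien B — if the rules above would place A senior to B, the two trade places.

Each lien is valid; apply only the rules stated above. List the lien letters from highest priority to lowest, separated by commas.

First, effective dates: A was recorded within the 20-day window, so its effective date is the deed date May 6, 2016; E relates back to Sep 4, 2016 (work commenced).
B is an ad valorem tax lien and takes priority over every other lien.
Among the remaining liens, by effective date: F (Feb 26, 2016), D (Apr 30, 2016), A (May 6, 2016), E (Sep 4, 2016), C (Sep 7, 2016).
A is already junior to B, so the subordination agreement changes nothing.

B, F, D, A, E, C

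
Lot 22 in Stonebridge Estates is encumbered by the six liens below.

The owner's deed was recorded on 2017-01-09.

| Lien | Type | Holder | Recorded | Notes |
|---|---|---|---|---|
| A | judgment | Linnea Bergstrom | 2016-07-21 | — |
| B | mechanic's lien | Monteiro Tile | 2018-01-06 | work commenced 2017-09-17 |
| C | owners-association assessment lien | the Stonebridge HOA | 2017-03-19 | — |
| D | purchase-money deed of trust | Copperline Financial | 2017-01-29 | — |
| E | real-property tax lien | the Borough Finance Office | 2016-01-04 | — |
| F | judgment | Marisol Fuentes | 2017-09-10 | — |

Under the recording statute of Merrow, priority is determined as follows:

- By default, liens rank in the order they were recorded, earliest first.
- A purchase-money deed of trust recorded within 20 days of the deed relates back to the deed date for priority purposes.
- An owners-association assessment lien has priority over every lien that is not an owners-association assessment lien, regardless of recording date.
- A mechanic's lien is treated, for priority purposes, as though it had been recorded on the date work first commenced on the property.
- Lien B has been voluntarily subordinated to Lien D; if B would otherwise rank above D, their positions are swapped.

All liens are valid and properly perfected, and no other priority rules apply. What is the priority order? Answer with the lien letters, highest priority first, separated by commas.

C, E, A, D, F, B

Adjusting effective dates: B is treated as recorded 2017-09-17, the work-commencement date; D relates back to the deed date 2017-01-09.
C is an owners-association assessment lien and takes priority over every other lien.
Remaining liens by effective date: E (2016-01-04), A (2016-07-21), D (2017-01-09), F (2017-09-10), B (2017-09-17).
B already ranks below D; the subordination has no effect.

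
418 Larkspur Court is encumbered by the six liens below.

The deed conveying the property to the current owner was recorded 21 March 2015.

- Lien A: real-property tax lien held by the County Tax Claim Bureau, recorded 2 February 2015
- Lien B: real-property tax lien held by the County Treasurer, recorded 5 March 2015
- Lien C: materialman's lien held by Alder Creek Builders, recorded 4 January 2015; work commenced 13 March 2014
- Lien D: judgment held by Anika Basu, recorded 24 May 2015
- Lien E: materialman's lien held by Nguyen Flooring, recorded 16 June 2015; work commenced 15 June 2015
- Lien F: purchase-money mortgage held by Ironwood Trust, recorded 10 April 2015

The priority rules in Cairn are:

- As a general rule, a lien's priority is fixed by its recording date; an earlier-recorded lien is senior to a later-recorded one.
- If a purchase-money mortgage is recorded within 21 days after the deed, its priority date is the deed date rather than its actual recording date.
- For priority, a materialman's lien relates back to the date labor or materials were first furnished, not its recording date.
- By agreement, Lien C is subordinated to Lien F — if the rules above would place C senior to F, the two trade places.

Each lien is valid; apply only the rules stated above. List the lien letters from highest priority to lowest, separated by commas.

Adjusting effective dates: C is treated as recorded 13 March 2014, the work-commencement date; E's effective date is 15 June 2015, when work began; F's effective date is the deed date, 21 March 2015.
By effective date: C (13 March 2014), A (2 February 2015), B (5 March 2015), F (21 March 2015), D (24 May 2015), E (15 June 2015).
C is senior to F before the subordination, so the two trade places.

F, A, B, C, D, E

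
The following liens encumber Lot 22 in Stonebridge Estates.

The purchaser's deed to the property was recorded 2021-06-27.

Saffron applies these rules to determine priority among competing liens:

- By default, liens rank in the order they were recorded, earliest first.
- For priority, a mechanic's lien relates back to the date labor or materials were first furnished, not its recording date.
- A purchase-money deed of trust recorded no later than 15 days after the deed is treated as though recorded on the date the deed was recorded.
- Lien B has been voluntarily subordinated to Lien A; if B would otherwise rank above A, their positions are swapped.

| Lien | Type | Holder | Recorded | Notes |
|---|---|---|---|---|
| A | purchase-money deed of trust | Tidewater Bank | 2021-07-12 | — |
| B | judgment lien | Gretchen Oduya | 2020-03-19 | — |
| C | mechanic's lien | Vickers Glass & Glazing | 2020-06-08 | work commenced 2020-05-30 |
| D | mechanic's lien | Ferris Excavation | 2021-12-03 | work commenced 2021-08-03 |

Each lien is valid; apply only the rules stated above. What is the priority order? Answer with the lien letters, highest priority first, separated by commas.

Adjusting effective dates: A was recorded within the 15-day window, so its effective date is the deed date 2021-06-27; C is treated as recorded 2020-05-30, the work-commencement date; D's effective date is 2021-08-03, when work began.
Sorted by effective date: B (2020-03-19), C (2020-05-30), A (2021-06-27), D (2021-08-03).
B is senior to A before the subordination, so the two trade places.

A, C, B, D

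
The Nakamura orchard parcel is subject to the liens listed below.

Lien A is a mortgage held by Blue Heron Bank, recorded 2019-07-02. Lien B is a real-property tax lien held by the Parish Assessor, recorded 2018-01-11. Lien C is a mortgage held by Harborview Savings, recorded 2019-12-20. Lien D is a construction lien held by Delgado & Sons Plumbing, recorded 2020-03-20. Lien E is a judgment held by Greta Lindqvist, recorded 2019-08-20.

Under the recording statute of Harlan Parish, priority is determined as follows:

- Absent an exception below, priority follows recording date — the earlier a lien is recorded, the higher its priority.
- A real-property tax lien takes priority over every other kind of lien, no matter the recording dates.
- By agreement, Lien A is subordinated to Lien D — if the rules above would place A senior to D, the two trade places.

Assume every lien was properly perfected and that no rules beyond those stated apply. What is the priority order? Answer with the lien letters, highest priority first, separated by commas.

B, D, E, C, A

B is a real-property tax lien and takes priority over every other lien.
Ordering the rest by effective date: A (2019-07-02), E (2019-08-20), C (2019-12-20), D (2020-03-20).
The subordination applies — A was senior to D — so A and D swap.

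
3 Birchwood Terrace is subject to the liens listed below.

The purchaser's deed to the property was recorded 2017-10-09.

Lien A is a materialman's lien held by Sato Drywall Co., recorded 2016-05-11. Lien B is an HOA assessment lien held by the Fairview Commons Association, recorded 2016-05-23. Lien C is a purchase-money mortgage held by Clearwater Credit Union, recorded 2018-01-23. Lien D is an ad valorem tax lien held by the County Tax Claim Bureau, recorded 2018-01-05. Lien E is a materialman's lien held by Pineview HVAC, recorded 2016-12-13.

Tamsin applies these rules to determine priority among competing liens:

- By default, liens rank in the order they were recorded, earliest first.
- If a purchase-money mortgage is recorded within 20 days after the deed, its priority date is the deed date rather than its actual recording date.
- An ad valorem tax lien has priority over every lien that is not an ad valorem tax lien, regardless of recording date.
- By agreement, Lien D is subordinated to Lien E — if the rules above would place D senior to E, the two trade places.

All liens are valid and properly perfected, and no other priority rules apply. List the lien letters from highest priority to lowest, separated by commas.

E, A, B, D, C

First, effective dates: C missed the 20-day window (106 days after the deed), so its recording date stands.
D is an ad valorem tax lien and takes priority over every other lien.
Among the remaining liens, by effective date: A (2016-05-11), B (2016-05-23), E (2016-12-13), C (2018-01-23).
D would otherwise be senior to E, so under the subordination agreement D and E exchange positions.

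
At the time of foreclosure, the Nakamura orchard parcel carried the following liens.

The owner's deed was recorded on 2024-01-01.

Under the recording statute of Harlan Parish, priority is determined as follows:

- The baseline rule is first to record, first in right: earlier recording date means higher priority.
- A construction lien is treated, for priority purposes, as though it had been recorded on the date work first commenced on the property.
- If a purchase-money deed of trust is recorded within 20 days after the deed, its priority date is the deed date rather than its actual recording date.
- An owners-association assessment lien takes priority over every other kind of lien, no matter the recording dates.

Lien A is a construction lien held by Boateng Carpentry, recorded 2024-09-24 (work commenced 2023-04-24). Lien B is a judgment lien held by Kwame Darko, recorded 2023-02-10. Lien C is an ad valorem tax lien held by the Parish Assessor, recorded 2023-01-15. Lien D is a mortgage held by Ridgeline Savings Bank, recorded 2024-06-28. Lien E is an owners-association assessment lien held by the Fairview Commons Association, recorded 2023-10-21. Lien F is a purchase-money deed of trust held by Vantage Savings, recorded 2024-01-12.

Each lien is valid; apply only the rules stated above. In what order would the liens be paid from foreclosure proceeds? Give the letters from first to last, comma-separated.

E, C, B, A, F, D

First, effective dates: A is treated as recorded 2023-04-24, the work-commencement date; F's effective date is the deed date, 2024-01-01.
E, as an owners-association assessment lien, has superpriority and ranks first.
Among the remaining liens, by effective date: C (2023-01-15), B (2023-02-10), A (2023-04-24), F (2024-01-01), D (2024-06-28).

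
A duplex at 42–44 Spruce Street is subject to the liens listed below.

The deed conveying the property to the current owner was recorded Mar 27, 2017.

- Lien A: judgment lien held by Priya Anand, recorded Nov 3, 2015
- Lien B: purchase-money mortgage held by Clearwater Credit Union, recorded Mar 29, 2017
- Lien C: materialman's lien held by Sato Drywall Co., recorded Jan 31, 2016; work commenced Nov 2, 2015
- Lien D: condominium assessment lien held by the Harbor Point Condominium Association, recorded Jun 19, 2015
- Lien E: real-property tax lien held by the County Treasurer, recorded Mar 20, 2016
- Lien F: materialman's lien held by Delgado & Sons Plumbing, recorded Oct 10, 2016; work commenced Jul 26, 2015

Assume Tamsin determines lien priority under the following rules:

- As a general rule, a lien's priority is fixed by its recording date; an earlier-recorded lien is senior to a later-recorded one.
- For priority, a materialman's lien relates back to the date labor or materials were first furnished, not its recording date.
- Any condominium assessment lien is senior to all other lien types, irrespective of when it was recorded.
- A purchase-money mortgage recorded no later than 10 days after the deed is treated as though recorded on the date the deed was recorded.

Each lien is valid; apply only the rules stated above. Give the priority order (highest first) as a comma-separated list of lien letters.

Adjusting effective dates: B's effective date is the deed date, Mar 27, 2017; C relates back to Nov 2, 2015 (work commenced); F's effective date is Jul 26, 2015, when work began.
As a condominium assessment lien, D is senior to every other lien.
Remaining liens by effective date: F (Jul 26, 2015), C (Nov 2, 2015), A (Nov 3, 2015), E (Mar 20, 2016), B (Mar 27, 2017).

D, F, C, A, E, B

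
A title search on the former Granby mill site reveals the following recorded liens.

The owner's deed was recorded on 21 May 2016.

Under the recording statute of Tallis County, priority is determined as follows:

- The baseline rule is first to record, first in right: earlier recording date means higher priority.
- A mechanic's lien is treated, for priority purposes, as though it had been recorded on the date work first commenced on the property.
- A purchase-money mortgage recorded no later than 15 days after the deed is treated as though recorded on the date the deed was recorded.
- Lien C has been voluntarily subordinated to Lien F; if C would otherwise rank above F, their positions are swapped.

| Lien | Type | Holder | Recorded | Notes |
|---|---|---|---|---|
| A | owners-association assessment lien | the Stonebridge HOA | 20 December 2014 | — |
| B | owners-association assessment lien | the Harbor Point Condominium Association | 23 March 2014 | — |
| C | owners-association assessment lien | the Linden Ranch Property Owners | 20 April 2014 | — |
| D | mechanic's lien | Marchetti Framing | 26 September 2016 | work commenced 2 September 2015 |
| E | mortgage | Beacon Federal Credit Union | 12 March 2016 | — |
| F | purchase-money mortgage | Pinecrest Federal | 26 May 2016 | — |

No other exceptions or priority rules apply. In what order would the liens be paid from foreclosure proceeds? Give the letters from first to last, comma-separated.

Effective dates: D's effective date is 2 September 2015, when work began; F relates back to the deed date 21 May 2016.
By effective date: B (23 March 2014), C (20 April 2014), A (20 December 2014), D (2 September 2015), E (12 March 2016), F (21 May 2016).
C is senior to F before the subordination, so the two trade places.

B, F, A, D, E, C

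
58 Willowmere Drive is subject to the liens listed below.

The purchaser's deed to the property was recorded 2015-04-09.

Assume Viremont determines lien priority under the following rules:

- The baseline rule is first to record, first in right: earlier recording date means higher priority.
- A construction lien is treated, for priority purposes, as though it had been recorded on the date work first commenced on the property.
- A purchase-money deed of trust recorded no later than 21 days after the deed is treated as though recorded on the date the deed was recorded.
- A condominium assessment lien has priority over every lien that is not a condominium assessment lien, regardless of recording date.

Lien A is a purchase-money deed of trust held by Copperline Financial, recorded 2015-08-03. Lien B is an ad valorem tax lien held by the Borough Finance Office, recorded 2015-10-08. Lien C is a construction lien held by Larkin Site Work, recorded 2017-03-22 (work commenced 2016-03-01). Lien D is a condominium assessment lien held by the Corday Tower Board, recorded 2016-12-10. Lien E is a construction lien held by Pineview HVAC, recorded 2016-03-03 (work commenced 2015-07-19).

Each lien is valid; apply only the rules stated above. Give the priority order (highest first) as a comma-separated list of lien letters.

Effective dates after the stated exceptions: A missed the 21-day window (116 days after the deed), so its recording date stands; C relates back to 2016-03-01 (work commenced); E's effective date is 2015-07-19, when work began.
D is a condominium assessment lien and takes priority over every other lien.
Among the remaining liens, by effective date: E (2015-07-19), A (2015-08-03), B (2015-10-08), C (2016-03-01).

D, E, A, B, C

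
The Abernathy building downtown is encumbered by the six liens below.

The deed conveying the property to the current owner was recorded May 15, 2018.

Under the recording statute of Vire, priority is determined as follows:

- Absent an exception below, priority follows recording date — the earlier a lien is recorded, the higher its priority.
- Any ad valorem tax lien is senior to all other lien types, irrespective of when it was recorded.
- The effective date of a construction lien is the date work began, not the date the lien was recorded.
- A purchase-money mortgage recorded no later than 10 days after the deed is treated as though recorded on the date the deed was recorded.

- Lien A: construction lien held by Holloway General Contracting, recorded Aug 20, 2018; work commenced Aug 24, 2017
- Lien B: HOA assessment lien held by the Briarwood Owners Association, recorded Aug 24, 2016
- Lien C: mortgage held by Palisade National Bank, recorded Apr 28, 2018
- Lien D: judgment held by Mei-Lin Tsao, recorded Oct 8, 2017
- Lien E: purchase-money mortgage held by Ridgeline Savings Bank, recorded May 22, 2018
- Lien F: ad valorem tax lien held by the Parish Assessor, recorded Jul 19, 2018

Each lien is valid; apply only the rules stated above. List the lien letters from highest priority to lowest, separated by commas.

First, effective dates: A's effective date is Aug 24, 2017, when work began; E was recorded within the 10-day window, so its effective date is the deed date May 15, 2018.
F is an ad valorem tax lien and takes priority over every other lien.
Ordering the rest by effective date: B (Aug 24, 2016), A (Aug 24, 2017), D (Oct 8, 2017), C (Apr 28, 2018), E (May 15, 2018).

F, B, A, D, C, E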